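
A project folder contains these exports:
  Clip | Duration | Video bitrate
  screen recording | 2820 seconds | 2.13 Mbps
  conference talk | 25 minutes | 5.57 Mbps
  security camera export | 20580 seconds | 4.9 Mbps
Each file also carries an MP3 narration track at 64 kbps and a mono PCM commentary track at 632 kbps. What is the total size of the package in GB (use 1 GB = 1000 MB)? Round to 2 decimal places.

16.57 GB

Audio total: 64 + 632 = 696 kbps = 0.696 Mbps.
screen recording: 2.826 Mbps × 2820 s = 7969.3 Mb
conference talk: 6.266 Mbps × 1500 s = 9399.0 Mb
security camera export: 5.596 Mbps × 20580 s = 115165.7 Mb
Total: 132534.0 Mb = 16566.8 MB.
= 16.57 GB.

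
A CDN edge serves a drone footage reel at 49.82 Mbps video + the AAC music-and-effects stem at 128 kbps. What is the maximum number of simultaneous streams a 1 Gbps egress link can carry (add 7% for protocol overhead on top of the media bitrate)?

Audio: 128 kbps = 0.128 Mbps.
Per-viewer media rate: 49.948 Mbps.
On the wire with 7% overhead: 53.444 Mbps.
1 Gbps = 1,000 Mbps; 1,000 / 53.444 = 18.71 → 18 viewers.

18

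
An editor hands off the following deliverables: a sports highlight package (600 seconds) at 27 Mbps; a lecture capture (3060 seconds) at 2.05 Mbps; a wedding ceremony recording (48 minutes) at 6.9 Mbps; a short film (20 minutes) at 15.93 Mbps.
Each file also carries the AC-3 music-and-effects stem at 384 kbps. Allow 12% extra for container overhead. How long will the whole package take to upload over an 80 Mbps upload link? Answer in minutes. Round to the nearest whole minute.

15 minutes

Audio: 384 kbps = 0.384 Mbps.
sports highlight package: 27.384 Mbps × 600 s × 1.12 = 18402.0 Mb
lecture capture: 2.434 Mbps × 3060 s × 1.12 = 8341.8 Mb
wedding ceremony recording: 7.284 Mbps × 2880 s × 1.12 = 23495.3 Mb
short film: 16.314 Mbps × 1200 s × 1.12 = 21926.0 Mb
Total: 72165.1 Mb = 9020.6 MB.
At 80 Mbps: 72165.1 / 80 = 902 s ≈ 15 minutes.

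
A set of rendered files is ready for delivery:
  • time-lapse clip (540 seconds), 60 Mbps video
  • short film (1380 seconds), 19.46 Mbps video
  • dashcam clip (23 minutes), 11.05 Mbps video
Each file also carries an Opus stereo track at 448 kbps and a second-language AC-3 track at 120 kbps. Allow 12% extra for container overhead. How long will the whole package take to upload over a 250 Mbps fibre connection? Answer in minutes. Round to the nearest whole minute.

Audio total: 448 + 120 = 568 kbps = 0.568 Mbps.
time-lapse clip: 60.568 Mbps × 540 s × 1.12 = 36631.5 Mb
short film: 20.028 Mbps × 1380 s × 1.12 = 30955.3 Mb
dashcam clip: 11.618 Mbps × 1380 s × 1.12 = 17956.8 Mb
Total: 85543.6 Mb = 10692.9 MB.
At 250 Mbps: 85543.6 / 250 = 342 s ≈ 5.7 minutes.

6 minutes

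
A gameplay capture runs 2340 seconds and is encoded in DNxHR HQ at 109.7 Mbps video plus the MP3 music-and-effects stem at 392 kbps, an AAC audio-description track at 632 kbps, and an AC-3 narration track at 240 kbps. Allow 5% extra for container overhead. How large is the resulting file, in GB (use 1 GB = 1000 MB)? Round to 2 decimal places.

34.08 GB

Audio total: 392 + 632 + 240 = 1264 kbps = 1.264 Mbps.
Total bitrate: 109.7 + 1.264 = 110.964 Mbps.
Stream data: 110.964 Mbps × 2340 s = 259655.8 Mb.
With 5% container overhead: ×1.05.
272,639 Mb ÷ 8 = 34,080 MB → 34.08 GB.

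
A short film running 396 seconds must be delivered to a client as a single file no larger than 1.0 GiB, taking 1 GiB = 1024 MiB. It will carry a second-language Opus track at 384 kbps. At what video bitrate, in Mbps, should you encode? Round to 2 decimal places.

Budget: 1.0 GiB = 8589.9 Mb.
Total bitrate budget: 8589.9 Mb / 396 s = 21.692 Mbps.
Audio: 384 kbps = 0.384 Mbps.
Video: 21.692 − 0.384 = 21.308 Mbps.

21.31 Mbps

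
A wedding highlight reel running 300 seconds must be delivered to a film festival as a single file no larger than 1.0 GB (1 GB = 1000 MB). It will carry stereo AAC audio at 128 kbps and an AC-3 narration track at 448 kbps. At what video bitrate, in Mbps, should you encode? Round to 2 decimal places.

26.09 Mbps

Budget: 1.0 GB = 8000.0 Mb.
Total bitrate budget: 8000.0 Mb / 300 s = 26.667 Mbps.
Audio total: 128 + 448 = 576 kbps = 0.576 Mbps.
Video: 26.667 − 0.576 = 26.091 Mbps.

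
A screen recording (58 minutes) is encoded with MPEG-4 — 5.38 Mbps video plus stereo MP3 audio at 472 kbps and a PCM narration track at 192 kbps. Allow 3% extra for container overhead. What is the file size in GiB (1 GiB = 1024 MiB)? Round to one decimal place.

58 min = 3480 s
Audio total: 472 + 192 = 664 kbps = 0.664 Mbps.
Total bitrate: 5.38 + 0.664 = 6.044 Mbps.
Stream data: 6.044 Mbps × 3480 s = 21033.1 Mb.
With 3% container overhead: ×1.03.
21,664 Mb = 2,708,014,200 bytes ÷ 1,073,741,824 = 2.522 GiB.

2.5 GiB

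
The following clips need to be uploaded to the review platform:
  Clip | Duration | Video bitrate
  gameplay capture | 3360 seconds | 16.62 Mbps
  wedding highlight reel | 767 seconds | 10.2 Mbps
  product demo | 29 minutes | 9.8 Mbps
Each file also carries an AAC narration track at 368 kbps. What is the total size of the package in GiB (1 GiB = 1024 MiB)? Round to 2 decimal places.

9.65 GiB

Audio: 368 kbps = 0.368 Mbps.
gameplay capture: 16.988 Mbps × 3360 s = 57079.7 Mb
wedding highlight reel: 10.568 Mbps × 767 s = 8105.7 Mb
product demo: 10.168 Mbps × 1740 s = 17692.3 Mb
Total: 82877.7 Mb = 10359.7 MB.
= 9.648 GiB.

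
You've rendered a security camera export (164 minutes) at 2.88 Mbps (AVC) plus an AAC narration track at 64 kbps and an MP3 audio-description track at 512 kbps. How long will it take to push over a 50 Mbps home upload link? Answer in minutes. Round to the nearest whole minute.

11 minutes

164 min = 9840 s
Audio total: 64 + 512 = 576 kbps = 0.576 Mbps.
Total bitrate: 3.456 Mbps.
File: 3.456 Mbps × 9840 s = 34007.0 Mb.
At 50 Mbps: 34007.0 / 50 = 680.1 s ≈ 11.3 minutes.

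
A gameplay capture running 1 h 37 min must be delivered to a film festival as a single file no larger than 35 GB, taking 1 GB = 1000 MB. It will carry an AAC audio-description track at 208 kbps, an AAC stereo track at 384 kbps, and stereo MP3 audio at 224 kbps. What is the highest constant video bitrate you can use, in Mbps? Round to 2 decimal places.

Budget: 35 GB = 280000.0 Mb.
1 h 37 min = 97 min = 5820 s
Total bitrate budget: 280000.0 Mb / 5820 s = 48.110 Mbps.
Audio total: 208 + 384 + 224 = 816 kbps = 0.816 Mbps.
Video: 48.110 − 0.816 = 47.294 Mbps.

47.29 Mbps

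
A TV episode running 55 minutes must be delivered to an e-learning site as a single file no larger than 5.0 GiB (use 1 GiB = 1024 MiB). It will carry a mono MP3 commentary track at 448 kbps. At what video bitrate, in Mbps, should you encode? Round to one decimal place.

12.6 Mbps

Budget: 5.0 GiB = 42949.7 Mb.
55 min = 3300 s
Total bitrate budget: 42949.7 Mb / 3300 s = 13.015 Mbps.
Audio: 448 kbps = 0.448 Mbps.
Video: 13.015 − 0.448 = 12.567 Mbps.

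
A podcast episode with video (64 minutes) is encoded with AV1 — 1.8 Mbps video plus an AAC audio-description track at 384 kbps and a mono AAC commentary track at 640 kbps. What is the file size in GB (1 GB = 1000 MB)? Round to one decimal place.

64 min = 3840 s
Audio total: 384 + 640 = 1024 kbps = 1.024 Mbps.
Total bitrate: 1.8 + 1.024 = 2.824 Mbps.
Stream data: 2.824 Mbps × 3840 s = 10844.2 Mb.
10,844 Mb ÷ 8 = 1,356 MB → 1.356 GB.

1.4 GB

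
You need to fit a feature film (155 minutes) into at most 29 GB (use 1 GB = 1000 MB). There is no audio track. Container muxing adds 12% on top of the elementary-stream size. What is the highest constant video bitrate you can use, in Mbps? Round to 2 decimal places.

22.27 Mbps

Budget: 29 GB = 232000.0 Mb.
Stream payload after overhead: 232000.0 / 1.12 = 207142.9 Mb.
155 min = 9300 s
Total bitrate budget: 207142.9 Mb / 9300 s = 22.273 Mbps.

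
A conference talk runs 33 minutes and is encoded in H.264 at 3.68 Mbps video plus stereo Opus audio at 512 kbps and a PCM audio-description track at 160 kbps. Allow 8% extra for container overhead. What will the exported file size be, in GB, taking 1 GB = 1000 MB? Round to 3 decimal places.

33 min = 1980 s
Audio total: 512 + 160 = 672 kbps = 0.672 Mbps.
Total bitrate: 3.68 + 0.672 = 4.352 Mbps.
Stream data: 4.352 Mbps × 1980 s = 8617.0 Mb.
With 8% container overhead: ×1.08.
9,306 Mb ÷ 8 = 1,163 MB → 1.163 GB.

1.163 GB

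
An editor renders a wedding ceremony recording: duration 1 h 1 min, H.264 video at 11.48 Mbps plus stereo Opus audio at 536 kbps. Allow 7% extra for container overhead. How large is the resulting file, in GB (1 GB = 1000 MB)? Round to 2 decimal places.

1 h 1 min = 61 min = 3660 s
Audio: 536 kbps = 0.536 Mbps.
Total bitrate: 11.48 + 0.536 = 12.016 Mbps.
Stream data: 12.016 Mbps × 3660 s = 43978.6 Mb.
With 7% container overhead: ×1.07.
47,057 Mb ÷ 8 = 5,882 MB → 5.882 GB.

5.88 GB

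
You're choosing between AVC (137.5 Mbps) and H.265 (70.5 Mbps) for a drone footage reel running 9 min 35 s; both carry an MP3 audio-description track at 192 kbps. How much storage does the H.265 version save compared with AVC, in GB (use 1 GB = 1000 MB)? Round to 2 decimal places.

4.82 GB

9 min 35 s = 575 s
Audio: 192 kbps = 0.192 Mbps.
AVC: 137.692 Mbps × 575 s = 79172.9 Mb = 9.897 GB.
H.265: 70.692 Mbps × 575 s = 40647.9 Mb = 5.081 GB.
Saving: 9.897 − 5.081 = 4.816 GB.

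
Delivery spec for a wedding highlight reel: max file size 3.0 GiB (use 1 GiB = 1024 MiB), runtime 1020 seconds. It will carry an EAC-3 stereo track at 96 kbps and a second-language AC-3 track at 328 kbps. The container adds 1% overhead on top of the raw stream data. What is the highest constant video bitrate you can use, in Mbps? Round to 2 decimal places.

24.59 Mbps

Budget: 3.0 GiB = 25769.8 Mb.
Stream payload after overhead: 25769.8 / 1.01 = 25514.7 Mb.
Total bitrate budget: 25514.7 Mb / 1020 s = 25.014 Mbps.
Audio total: 96 + 328 = 424 kbps = 0.424 Mbps.
Video: 25.014 − 0.424 = 24.590 Mbps.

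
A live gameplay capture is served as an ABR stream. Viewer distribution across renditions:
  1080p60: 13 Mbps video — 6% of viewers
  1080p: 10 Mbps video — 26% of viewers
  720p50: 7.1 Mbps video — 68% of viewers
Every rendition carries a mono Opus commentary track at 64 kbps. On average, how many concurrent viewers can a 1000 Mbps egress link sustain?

120

Audio: 64 kbps = 0.064 Mbps.
Average per-viewer bitrate: 0.06×13.064 + 0.26×10.064 + 0.68×7.164 = 8.272 Mbps.
1000 Mbps = 1,000 Mbps; 1,000 / 8.272 = 120.89 → 120.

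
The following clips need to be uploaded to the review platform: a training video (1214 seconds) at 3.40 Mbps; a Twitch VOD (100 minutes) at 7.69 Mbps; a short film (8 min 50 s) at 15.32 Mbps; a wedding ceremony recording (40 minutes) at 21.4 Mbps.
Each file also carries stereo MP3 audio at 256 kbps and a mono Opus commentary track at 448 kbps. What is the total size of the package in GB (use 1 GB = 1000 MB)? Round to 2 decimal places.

Audio total: 256 + 448 = 704 kbps = 0.704 Mbps.
training video: 4.104 Mbps × 1214 s = 4982.3 Mb
Twitch VOD: 8.394 Mbps × 6000 s = 50364.0 Mb
short film: 16.024 Mbps × 530 s = 8492.7 Mb
wedding ceremony recording: 22.104 Mbps × 2400 s = 53049.6 Mb
Total: 116888.6 Mb = 14611.1 MB.
= 14.61 GB.

14.61 GB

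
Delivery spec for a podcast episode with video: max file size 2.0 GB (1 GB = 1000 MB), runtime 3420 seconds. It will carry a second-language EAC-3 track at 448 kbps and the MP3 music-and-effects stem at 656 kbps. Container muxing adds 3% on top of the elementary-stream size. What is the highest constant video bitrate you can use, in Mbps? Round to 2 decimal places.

Budget: 2.0 GB = 16000.0 Mb.
Stream payload after overhead: 16000.0 / 1.03 = 15534.0 Mb.
Total bitrate budget: 15534.0 Mb / 3420 s = 4.542 Mbps.
Audio total: 448 + 656 = 1104 kbps = 1.104 Mbps.
Video: 4.542 − 1.104 = 3.438 Mbps.

3.44 Mbps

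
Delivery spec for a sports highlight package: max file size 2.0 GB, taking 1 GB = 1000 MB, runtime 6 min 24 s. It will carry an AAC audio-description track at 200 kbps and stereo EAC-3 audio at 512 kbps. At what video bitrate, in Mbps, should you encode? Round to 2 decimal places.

Budget: 2.0 GB = 16000.0 Mb.
6 min 24 s = 384 s
Total bitrate budget: 16000.0 Mb / 384 s = 41.667 Mbps.
Audio total: 200 + 512 = 712 kbps = 0.712 Mbps.
Video: 41.667 − 0.712 = 40.955 Mbps.

40.95 Mbps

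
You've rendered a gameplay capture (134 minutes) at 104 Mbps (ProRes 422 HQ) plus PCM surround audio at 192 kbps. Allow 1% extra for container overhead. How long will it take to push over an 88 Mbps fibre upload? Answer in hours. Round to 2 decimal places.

2.67 hours

134 min = 8040 s
Audio: 192 kbps = 0.192 Mbps.
Total bitrate: 104.192 Mbps.
File: 104.192 Mbps × 8040 s = 837703.7 Mb.
With 1% container overhead: ×1.01. → 846080.7 Mb.
At 88 Mbps: 846080.7 / 88 = 9614.6 s ≈ 2.67 hours.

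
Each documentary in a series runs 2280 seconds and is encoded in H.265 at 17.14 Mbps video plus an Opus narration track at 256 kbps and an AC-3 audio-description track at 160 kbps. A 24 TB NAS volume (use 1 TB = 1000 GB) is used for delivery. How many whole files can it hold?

Audio total: 256 + 160 = 416 kbps = 0.416 Mbps.
Total bitrate: 17.556 Mbps.
Per item: 17.556 Mbps × 2280 s = 40,028 Mb = 5,003 MB.
Capacity: 24 TB = 192,000,000 Mb; 4796.68 items → 4796 complete.

4796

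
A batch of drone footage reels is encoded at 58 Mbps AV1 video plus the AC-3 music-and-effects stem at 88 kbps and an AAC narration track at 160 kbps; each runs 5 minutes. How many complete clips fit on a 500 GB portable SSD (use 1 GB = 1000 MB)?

228

5 min = 300 s
Audio total: 88 + 160 = 248 kbps = 0.248 Mbps.
Total bitrate: 58.248 Mbps.
Per item: 58.248 Mbps × 300 s = 17,474 Mb = 2,184 MB.
Capacity: 500 GB = 4,000,000 Mb; 228.91 items → 228 complete.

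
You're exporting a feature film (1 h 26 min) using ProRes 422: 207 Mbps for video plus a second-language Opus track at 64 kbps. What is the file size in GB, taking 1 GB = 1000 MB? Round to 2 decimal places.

133.56 GB

1 h 26 min = 86 min = 5160 s
Audio: 64 kbps = 0.064 Mbps.
Total bitrate: 207 + 0.064 = 207.064 Mbps.
Stream data: 207.064 Mbps × 5160 s = 1068450.2 Mb.
1,068,450 Mb ÷ 8 = 133,556 MB → 133.6 GB.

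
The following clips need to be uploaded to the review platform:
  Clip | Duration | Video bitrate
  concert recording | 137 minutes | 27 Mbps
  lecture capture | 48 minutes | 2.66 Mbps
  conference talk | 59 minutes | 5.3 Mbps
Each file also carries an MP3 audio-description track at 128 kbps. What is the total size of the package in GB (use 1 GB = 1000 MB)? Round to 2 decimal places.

31.28 GB

Audio: 128 kbps = 0.128 Mbps.
concert recording: 27.128 Mbps × 8220 s = 222992.2 Mb
lecture capture: 2.788 Mbps × 2880 s = 8029.4 Mb
conference talk: 5.428 Mbps × 3540 s = 19215.1 Mb
Total: 250236.7 Mb = 31279.6 MB.
= 31.28 GB.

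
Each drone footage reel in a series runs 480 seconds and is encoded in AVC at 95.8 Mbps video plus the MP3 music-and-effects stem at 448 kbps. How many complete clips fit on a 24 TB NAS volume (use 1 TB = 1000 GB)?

Audio: 448 kbps = 0.448 Mbps.
Total bitrate: 96.248 Mbps.
Per item: 96.248 Mbps × 480 s = 46,199 Mb = 5,775 MB.
Capacity: 24 TB = 192,000,000 Mb; 4155.93 items → 4155 complete.

4155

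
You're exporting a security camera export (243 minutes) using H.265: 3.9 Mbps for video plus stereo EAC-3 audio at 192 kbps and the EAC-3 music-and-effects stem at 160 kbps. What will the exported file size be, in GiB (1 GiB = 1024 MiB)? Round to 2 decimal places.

243 min = 14580 s
Audio total: 192 + 160 = 352 kbps = 0.352 Mbps.
Total bitrate: 3.9 + 0.352 = 4.252 Mbps.
Stream data: 4.252 Mbps × 14580 s = 61994.2 Mb.
61,994 Mb = 7,749,270,000 bytes ÷ 1,073,741,824 = 7.217 GiB.

7.22 GiB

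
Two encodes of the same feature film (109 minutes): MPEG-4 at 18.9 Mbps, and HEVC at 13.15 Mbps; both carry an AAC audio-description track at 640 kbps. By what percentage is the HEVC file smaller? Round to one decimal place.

109 min = 6540 s
Audio: 640 kbps = 0.640 Mbps.
MPEG-4: 19.540 Mbps × 6540 s = 127791.6 Mb = 15.974 GB.
HEVC: 13.790 Mbps × 6540 s = 90186.6 Mb = 11.273 GB.
Reduction: (1 − 11.273/15.974) × 100 = 29.43%.

29.4%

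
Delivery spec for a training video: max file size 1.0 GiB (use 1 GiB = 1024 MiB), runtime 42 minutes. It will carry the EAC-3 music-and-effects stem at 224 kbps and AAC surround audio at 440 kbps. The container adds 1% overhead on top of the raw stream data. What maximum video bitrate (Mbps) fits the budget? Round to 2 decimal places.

2.71 Mbps

Budget: 1.0 GiB = 8589.9 Mb.
Stream payload after overhead: 8589.9 / 1.01 = 8504.9 Mb.
42 min = 2520 s
Total bitrate budget: 8504.9 Mb / 2520 s = 3.375 Mbps.
Audio total: 224 + 440 = 664 kbps = 0.664 Mbps.
Video: 3.375 − 0.664 = 2.711 Mbps.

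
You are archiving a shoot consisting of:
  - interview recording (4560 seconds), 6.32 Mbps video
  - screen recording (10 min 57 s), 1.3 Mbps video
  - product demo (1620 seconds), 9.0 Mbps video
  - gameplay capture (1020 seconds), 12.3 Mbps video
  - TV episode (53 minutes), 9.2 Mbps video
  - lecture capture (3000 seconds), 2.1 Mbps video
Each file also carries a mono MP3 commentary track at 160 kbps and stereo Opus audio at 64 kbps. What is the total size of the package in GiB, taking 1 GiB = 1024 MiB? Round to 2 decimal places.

11.12 GiB

Audio total: 160 + 64 = 224 kbps = 0.224 Mbps.
interview recording: 6.544 Mbps × 4560 s = 29840.6 Mb
screen recording: 1.524 Mbps × 657 s = 1001.3 Mb
product demo: 9.224 Mbps × 1620 s = 14942.9 Mb
gameplay capture: 12.524 Mbps × 1020 s = 12774.5 Mb
TV episode: 9.424 Mbps × 3180 s = 29968.3 Mb
lecture capture: 2.324 Mbps × 3000 s = 6972.0 Mb
Total: 95499.6 Mb = 11937.4 MB.
= 11.12 GiB.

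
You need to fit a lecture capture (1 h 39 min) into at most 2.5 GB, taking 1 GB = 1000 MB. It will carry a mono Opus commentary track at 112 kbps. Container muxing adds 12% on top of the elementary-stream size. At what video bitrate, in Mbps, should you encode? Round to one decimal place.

2.9 Mbps

Budget: 2.5 GB = 20000.0 Mb.
Stream payload after overhead: 20000.0 / 1.12 = 17857.1 Mb.
1 h 39 min = 99 min = 5940 s
Total bitrate budget: 17857.1 Mb / 5940 s = 3.006 Mbps.
Audio: 112 kbps = 0.112 Mbps.
Video: 3.006 − 0.112 = 2.894 Mbps.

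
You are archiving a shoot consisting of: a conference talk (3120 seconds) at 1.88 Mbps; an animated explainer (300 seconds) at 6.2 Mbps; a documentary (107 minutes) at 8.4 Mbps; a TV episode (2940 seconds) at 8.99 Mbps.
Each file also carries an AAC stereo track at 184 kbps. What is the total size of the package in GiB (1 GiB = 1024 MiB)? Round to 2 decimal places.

Audio: 184 kbps = 0.184 Mbps.
conference talk: 2.064 Mbps × 3120 s = 6439.7 Mb
animated explainer: 6.384 Mbps × 300 s = 1915.2 Mb
documentary: 8.584 Mbps × 6420 s = 55109.3 Mb
TV episode: 9.174 Mbps × 2940 s = 26971.6 Mb
Total: 90435.7 Mb = 11304.5 MB.
= 10.53 GiB.

10.53 GiB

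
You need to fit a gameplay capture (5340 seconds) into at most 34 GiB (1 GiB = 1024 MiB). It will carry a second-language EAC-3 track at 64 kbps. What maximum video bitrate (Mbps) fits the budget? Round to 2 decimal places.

Budget: 34 GiB = 292057.8 Mb.
Total bitrate budget: 292057.8 Mb / 5340 s = 54.692 Mbps.
Audio: 64 kbps = 0.064 Mbps.
Video: 54.692 − 0.064 = 54.628 Mbps.

54.63 Mbps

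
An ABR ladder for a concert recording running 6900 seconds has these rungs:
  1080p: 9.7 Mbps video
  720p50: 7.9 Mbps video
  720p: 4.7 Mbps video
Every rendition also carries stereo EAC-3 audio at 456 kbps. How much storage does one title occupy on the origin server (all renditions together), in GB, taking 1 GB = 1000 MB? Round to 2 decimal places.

Audio: 456 kbps = 0.456 Mbps.
Sum of rendition bitrates: (9.7+0.456) + (7.9+0.456) + (4.7+0.456) = 23.668 Mbps.
× 6900 s = 163,309 Mb = 20,414 MB = 20.41 GB.

20.41 GB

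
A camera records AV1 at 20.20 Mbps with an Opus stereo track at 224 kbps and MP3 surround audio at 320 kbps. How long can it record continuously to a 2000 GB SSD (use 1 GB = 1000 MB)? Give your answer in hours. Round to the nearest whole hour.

214 hours

Audio total: 224 + 320 = 544 kbps = 0.544 Mbps.
Total bitrate: 20.20 + 0.544 = 20.744 Mbps.
Capacity: 2000 GB = 16,000,000 Mb.
Recording time: 16,000,000 / 20.744 = 771,307 s ≈ 214 hours.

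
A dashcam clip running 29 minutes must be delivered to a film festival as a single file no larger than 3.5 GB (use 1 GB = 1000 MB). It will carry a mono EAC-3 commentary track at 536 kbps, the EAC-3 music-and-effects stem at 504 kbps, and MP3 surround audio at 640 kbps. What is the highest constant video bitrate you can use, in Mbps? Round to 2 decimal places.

14.41 Mbps

Budget: 3.5 GB = 28000.0 Mb.
29 min = 1740 s
Total bitrate budget: 28000.0 Mb / 1740 s = 16.092 Mbps.
Audio total: 536 + 504 + 640 = 1680 kbps = 1.680 Mbps.
Video: 16.092 − 1.680 = 14.412 Mbps.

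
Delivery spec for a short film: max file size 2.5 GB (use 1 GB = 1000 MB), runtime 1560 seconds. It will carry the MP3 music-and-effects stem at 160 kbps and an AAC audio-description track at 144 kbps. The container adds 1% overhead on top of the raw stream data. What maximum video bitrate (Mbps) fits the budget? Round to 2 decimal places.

12.39 Mbps

Budget: 2.5 GB = 20000.0 Mb.
Stream payload after overhead: 20000.0 / 1.01 = 19802.0 Mb.
Total bitrate budget: 19802.0 Mb / 1560 s = 12.694 Mbps.
Audio total: 160 + 144 = 304 kbps = 0.304 Mbps.
Video: 12.694 − 0.304 = 12.390 Mbps.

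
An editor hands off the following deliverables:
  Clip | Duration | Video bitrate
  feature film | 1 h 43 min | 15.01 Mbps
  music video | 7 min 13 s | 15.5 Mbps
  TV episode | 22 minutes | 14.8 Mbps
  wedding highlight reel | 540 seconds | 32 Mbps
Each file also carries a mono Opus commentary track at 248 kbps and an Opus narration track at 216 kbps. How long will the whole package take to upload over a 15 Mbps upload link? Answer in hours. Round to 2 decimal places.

Audio total: 248 + 216 = 464 kbps = 0.464 Mbps.
feature film: 15.474 Mbps × 6180 s = 95629.3 Mb
music video: 15.964 Mbps × 433 s = 6912.4 Mb
TV episode: 15.264 Mbps × 1320 s = 20148.5 Mb
wedding highlight reel: 32.464 Mbps × 540 s = 17530.6 Mb
Total: 140220.8 Mb = 17527.6 MB.
At 15 Mbps: 140220.8 / 15 = 9348 s ≈ 2.6 hours.

2.60 hours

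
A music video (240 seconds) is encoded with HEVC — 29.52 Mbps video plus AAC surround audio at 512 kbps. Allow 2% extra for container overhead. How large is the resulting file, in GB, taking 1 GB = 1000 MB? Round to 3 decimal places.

0.919 GB

Audio: 512 kbps = 0.512 Mbps.
Total bitrate: 29.52 + 0.512 = 30.032 Mbps.
Stream data: 30.032 Mbps × 240 s = 7207.7 Mb.
With 2% container overhead: ×1.02.
7,352 Mb ÷ 8 = 919.0 MB → 0.919 GB.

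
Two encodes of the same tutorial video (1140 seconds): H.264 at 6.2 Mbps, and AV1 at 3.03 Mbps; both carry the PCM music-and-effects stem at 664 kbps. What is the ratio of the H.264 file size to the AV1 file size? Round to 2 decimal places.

Audio: 664 kbps = 0.664 Mbps.
H.264: 6.864 Mbps × 1140 s = 7825.0 Mb = 0.978 GB.
AV1: 3.694 Mbps × 1140 s = 4211.2 Mb = 0.526 GB.
Ratio: 0.978 / 0.526 = 1.858.

1.86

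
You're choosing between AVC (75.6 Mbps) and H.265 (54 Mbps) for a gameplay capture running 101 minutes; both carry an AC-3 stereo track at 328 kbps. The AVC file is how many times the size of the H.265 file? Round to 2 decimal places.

101 min = 6060 s
Audio: 328 kbps = 0.328 Mbps.
AVC: 75.928 Mbps × 6060 s = 460123.7 Mb = 57.515 GB.
H.265: 54.328 Mbps × 6060 s = 329227.7 Mb = 41.153 GB.
Ratio: 57.515 / 41.153 = 1.398.

1.40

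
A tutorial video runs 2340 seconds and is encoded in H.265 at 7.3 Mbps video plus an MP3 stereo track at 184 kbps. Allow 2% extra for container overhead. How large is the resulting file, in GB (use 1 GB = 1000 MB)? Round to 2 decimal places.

2.23 GB

Audio: 184 kbps = 0.184 Mbps.
Total bitrate: 7.3 + 0.184 = 7.484 Mbps.
Stream data: 7.484 Mbps × 2340 s = 17512.6 Mb.
With 2% container overhead: ×1.02.
17,863 Mb ÷ 8 = 2,233 MB → 2.233 GB.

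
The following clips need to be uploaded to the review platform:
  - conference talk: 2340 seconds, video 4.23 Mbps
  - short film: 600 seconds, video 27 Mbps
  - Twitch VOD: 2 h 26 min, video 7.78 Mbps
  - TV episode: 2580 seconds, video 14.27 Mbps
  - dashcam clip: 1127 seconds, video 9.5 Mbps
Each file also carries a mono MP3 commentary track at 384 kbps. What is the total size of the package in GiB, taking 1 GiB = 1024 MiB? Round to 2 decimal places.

17.19 GiB

Audio: 384 kbps = 0.384 Mbps.
conference talk: 4.614 Mbps × 2340 s = 10796.8 Mb
short film: 27.384 Mbps × 600 s = 16430.4 Mb
Twitch VOD: 8.164 Mbps × 8760 s = 71516.6 Mb
TV episode: 14.654 Mbps × 2580 s = 37807.3 Mb
dashcam clip: 9.884 Mbps × 1127 s = 11139.3 Mb
Total: 147690.4 Mb = 18461.3 MB.
= 17.19 GiB.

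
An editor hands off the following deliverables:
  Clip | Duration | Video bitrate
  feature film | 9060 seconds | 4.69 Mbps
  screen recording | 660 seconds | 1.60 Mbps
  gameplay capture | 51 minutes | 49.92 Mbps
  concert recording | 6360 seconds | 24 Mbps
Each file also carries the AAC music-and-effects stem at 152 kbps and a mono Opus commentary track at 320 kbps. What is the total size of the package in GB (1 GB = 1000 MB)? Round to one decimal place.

44.7 GB

Audio total: 152 + 320 = 472 kbps = 0.472 Mbps.
feature film: 5.162 Mbps × 9060 s = 46767.7 Mb
screen recording: 2.072 Mbps × 660 s = 1367.5 Mb
gameplay capture: 50.392 Mbps × 3060 s = 154199.5 Mb
concert recording: 24.472 Mbps × 6360 s = 155641.9 Mb
Total: 357976.7 Mb = 44747.1 MB.
= 44.75 GB.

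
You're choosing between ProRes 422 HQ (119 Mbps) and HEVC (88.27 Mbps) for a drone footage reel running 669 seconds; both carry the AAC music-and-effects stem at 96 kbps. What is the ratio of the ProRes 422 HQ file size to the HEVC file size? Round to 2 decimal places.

1.35

Audio: 96 kbps = 0.096 Mbps.
ProRes 422 HQ: 119.096 Mbps × 669 s = 79675.2 Mb = 9.959 GB.
HEVC: 88.366 Mbps × 669 s = 59116.9 Mb = 7.390 GB.
Ratio: 9.959 / 7.390 = 1.348.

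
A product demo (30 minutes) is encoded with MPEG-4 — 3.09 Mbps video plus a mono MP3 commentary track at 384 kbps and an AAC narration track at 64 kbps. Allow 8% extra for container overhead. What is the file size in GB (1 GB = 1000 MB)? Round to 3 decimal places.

0.860 GB

30 min = 1800 s
Audio total: 384 + 64 = 448 kbps = 0.448 Mbps.
Total bitrate: 3.09 + 0.448 = 3.538 Mbps.
Stream data: 3.538 Mbps × 1800 s = 6368.4 Mb.
With 8% container overhead: ×1.08.
6,878 Mb ÷ 8 = 859.7 MB → 0.8597 GB.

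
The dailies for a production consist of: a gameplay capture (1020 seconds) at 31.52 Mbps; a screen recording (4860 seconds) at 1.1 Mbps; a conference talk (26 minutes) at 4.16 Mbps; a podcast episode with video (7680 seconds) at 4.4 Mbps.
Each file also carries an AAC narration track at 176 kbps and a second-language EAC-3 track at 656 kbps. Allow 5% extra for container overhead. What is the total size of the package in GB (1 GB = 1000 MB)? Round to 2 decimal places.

11.86 GB

Audio total: 176 + 656 = 832 kbps = 0.832 Mbps.
gameplay capture: 32.352 Mbps × 1020 s × 1.05 = 34649.0 Mb
screen recording: 1.932 Mbps × 4860 s × 1.05 = 9859.0 Mb
conference talk: 4.992 Mbps × 1560 s × 1.05 = 8176.9 Mb
podcast episode with video: 5.232 Mbps × 7680 s × 1.05 = 42190.8 Mb
Total: 94875.7 Mb = 11859.5 MB.
= 11.86 GB.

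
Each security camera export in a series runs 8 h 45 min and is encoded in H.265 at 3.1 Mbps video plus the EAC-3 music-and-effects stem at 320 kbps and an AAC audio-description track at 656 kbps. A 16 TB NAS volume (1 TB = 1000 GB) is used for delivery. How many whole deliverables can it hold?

996

8 h 45 min = 525 min = 31500 s
Audio total: 320 + 656 = 976 kbps = 0.976 Mbps.
Total bitrate: 4.076 Mbps.
Per item: 4.076 Mbps × 31500 s = 128,394 Mb = 16,049 MB.
Capacity: 16 TB = 128,000,000 Mb; 996.93 items → 996 complete.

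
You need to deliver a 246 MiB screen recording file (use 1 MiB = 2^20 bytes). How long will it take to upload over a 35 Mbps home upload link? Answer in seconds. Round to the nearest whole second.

59 seconds

File: 246 MiB = 2063.6 Mb.
At 35 Mbps: 2063.6 / 35 = 59.0 s ≈ 59 seconds.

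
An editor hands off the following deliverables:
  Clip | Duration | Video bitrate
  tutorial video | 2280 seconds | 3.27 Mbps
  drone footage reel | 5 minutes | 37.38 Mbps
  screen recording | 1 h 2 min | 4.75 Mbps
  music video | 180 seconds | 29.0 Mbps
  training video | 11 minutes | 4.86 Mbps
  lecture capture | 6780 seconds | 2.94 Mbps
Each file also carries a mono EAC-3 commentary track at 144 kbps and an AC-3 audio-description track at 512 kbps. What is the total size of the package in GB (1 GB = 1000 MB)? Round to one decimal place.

Audio total: 144 + 512 = 656 kbps = 0.656 Mbps.
tutorial video: 3.926 Mbps × 2280 s = 8951.3 Mb
drone footage reel: 38.036 Mbps × 300 s = 11410.8 Mb
screen recording: 5.406 Mbps × 3720 s = 20110.3 Mb
music video: 29.656 Mbps × 180 s = 5338.1 Mb
training video: 5.516 Mbps × 660 s = 3640.6 Mb
lecture capture: 3.596 Mbps × 6780 s = 24380.9 Mb
Total: 73831.9 Mb = 9229.0 MB.
= 9.229 GB.

9.2 GB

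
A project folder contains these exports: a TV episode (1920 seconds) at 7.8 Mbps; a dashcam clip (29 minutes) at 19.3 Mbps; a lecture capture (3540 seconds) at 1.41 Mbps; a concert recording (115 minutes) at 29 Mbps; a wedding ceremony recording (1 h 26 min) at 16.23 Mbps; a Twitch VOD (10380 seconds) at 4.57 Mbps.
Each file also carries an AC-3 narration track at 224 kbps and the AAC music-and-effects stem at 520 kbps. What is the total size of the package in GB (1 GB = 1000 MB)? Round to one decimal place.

50.9 GB

Audio total: 224 + 520 = 744 kbps = 0.744 Mbps.
TV episode: 8.544 Mbps × 1920 s = 16404.5 Mb
dashcam clip: 20.044 Mbps × 1740 s = 34876.6 Mb
lecture capture: 2.154 Mbps × 3540 s = 7625.2 Mb
concert recording: 29.744 Mbps × 6900 s = 205233.6 Mb
wedding ceremony recording: 16.974 Mbps × 5160 s = 87585.8 Mb
Twitch VOD: 5.314 Mbps × 10380 s = 55159.3 Mb
Total: 406885.0 Mb = 50860.6 MB.
= 50.86 GB.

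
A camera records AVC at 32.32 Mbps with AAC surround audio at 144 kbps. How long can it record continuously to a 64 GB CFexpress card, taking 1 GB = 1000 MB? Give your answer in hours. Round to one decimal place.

Audio: 144 kbps = 0.144 Mbps.
Total bitrate: 32.32 + 0.144 = 32.464 Mbps.
Capacity: 64 GB = 512,000 Mb.
Recording time: 512,000 / 32.464 = 15,771 s ≈ 4.38 hours.

4.4 hours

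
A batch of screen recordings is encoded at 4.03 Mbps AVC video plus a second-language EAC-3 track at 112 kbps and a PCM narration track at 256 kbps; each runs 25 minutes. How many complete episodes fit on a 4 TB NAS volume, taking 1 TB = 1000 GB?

25 min = 1500 s
Audio total: 112 + 256 = 368 kbps = 0.368 Mbps.
Total bitrate: 4.398 Mbps.
Per item: 4.398 Mbps × 1500 s = 6,597 Mb = 824.6 MB.
Capacity: 4 TB = 32,000,000 Mb; 4850.69 items → 4850 complete.

4850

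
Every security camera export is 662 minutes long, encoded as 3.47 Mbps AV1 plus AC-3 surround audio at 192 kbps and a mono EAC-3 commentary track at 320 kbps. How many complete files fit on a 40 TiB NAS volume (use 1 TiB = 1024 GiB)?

2224

662 min = 39720 s
Audio total: 192 + 320 = 512 kbps = 0.512 Mbps.
Total bitrate: 3.982 Mbps.
Per item: 3.982 Mbps × 39720 s = 158,165 Mb = 19,771 MB.
Capacity: 40 TiB = 351,843,721 Mb; 2224.54 items → 2224 complete.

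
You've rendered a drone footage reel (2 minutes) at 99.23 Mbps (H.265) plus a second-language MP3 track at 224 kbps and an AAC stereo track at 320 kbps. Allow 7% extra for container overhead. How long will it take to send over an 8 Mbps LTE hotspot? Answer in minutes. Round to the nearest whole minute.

2 min = 120 s
Audio total: 224 + 320 = 544 kbps = 0.544 Mbps.
Total bitrate: 99.774 Mbps.
File: 99.774 Mbps × 120 s = 11972.9 Mb.
With 7% container overhead: ×1.07. → 12811.0 Mb.
At 8 Mbps: 12811.0 / 8 = 1601.4 s ≈ 26.7 minutes.

27 minutes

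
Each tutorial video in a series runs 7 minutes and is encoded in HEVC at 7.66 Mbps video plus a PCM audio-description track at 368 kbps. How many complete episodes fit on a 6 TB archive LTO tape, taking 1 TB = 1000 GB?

7 min = 420 s
Audio: 368 kbps = 0.368 Mbps.
Total bitrate: 8.028 Mbps.
Per item: 8.028 Mbps × 420 s = 3,372 Mb = 421.5 MB.
Capacity: 6 TB = 48,000,000 Mb; 14235.89 items → 14235 complete.

14235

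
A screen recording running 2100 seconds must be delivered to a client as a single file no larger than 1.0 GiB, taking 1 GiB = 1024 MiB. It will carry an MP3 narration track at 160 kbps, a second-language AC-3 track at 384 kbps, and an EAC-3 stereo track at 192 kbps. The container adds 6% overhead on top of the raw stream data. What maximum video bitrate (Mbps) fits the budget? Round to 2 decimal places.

3.12 Mbps

Budget: 1.0 GiB = 8589.9 Mb.
Stream payload after overhead: 8589.9 / 1.06 = 8103.7 Mb.
Total bitrate budget: 8103.7 Mb / 2100 s = 3.859 Mbps.
Audio total: 160 + 384 + 192 = 736 kbps = 0.736 Mbps.
Video: 3.859 − 0.736 = 3.123 Mbps.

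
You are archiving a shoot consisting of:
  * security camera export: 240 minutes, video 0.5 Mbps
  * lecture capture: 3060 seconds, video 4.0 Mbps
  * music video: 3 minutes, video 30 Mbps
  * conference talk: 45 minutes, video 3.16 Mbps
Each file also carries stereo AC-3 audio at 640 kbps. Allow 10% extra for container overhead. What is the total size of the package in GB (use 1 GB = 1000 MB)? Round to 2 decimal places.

Audio: 640 kbps = 0.640 Mbps.
security camera export: 1.140 Mbps × 14400 s × 1.10 = 18057.6 Mb
lecture capture: 4.640 Mbps × 3060 s × 1.10 = 15618.2 Mb
music video: 30.640 Mbps × 180 s × 1.10 = 6066.7 Mb
conference talk: 3.800 Mbps × 2700 s × 1.10 = 11286.0 Mb
Total: 51028.6 Mb = 6378.6 MB.
= 6.379 GB.

6.38 GB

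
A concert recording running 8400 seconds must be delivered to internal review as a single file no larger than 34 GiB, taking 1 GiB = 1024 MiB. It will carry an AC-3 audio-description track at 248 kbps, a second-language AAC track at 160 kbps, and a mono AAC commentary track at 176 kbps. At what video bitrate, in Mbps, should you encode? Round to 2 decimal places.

34.18 Mbps

Budget: 34 GiB = 292057.8 Mb.
Total bitrate budget: 292057.8 Mb / 8400 s = 34.769 Mbps.
Audio total: 248 + 160 + 176 = 584 kbps = 0.584 Mbps.
Video: 34.769 − 0.584 = 34.185 Mbps.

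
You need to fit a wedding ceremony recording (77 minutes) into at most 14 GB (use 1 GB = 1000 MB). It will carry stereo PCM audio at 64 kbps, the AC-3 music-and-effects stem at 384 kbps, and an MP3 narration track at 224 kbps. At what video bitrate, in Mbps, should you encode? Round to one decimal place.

23.6 Mbps

Budget: 14 GB = 112000.0 Mb.
77 min = 4620 s
Total bitrate budget: 112000.0 Mb / 4620 s = 24.242 Mbps.
Audio total: 64 + 384 + 224 = 672 kbps = 0.672 Mbps.
Video: 24.242 − 0.672 = 23.570 Mbps.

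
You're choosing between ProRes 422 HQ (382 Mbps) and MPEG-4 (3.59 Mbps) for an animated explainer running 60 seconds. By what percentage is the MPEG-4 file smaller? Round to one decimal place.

ProRes 422 HQ: 382.000 Mbps × 60 s = 22920.0 Mb = 2.865 GB.
MPEG-4: 3.590 Mbps × 60 s = 215.4 Mb = 0.027 GB.
Reduction: (1 − 0.027/2.865) × 100 = 99.06%.

99.1%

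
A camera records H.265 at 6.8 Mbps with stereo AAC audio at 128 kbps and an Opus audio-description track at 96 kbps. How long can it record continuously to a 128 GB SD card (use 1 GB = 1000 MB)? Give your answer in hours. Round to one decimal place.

40.5 hours

Audio total: 128 + 96 = 224 kbps = 0.224 Mbps.
Total bitrate: 6.8 + 0.224 = 7.024 Mbps.
Capacity: 128 GB = 1,024,000 Mb.
Recording time: 1,024,000 / 7.024 = 145,786 s ≈ 40.5 hours.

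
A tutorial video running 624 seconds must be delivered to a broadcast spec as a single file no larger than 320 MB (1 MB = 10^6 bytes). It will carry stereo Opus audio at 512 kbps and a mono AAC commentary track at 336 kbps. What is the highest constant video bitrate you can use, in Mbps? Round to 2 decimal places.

3.25 Mbps

Budget: 320 MB = 2560.0 Mb.
Total bitrate budget: 2560.0 Mb / 624 s = 4.103 Mbps.
Audio total: 512 + 336 = 848 kbps = 0.848 Mbps.
Video: 4.103 − 0.848 = 3.255 Mbps.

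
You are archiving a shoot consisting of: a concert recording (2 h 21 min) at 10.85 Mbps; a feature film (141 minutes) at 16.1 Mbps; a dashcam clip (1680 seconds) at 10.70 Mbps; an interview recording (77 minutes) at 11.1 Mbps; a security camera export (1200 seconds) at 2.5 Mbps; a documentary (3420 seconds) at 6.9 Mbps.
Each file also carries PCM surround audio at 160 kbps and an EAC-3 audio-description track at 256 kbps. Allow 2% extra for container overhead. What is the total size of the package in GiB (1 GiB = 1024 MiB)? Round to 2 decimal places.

39.83 GiB

Audio total: 160 + 256 = 416 kbps = 0.416 Mbps.
concert recording: 11.266 Mbps × 8460 s × 1.02 = 97216.6 Mb
feature film: 16.516 Mbps × 8460 s × 1.02 = 142519.9 Mb
dashcam clip: 11.116 Mbps × 1680 s × 1.02 = 19048.4 Mb
interview recording: 11.516 Mbps × 4620 s × 1.02 = 54268.0 Mb
security camera export: 2.916 Mbps × 1200 s × 1.02 = 3569.2 Mb
documentary: 7.316 Mbps × 3420 s × 1.02 = 25521.1 Mb
Total: 342143.1 Mb = 42767.9 MB.
= 39.83 GiB.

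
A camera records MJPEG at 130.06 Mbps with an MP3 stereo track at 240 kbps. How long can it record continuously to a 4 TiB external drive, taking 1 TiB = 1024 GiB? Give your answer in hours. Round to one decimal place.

Audio: 240 kbps = 0.240 Mbps.
Total bitrate: 130.06 + 0.240 = 130.300 Mbps.
Capacity: 4 TiB = 35,184,372 Mb.
Recording time: 35,184,372 / 130.300 = 270,026 s ≈ 75.0 hours.

75.0 hours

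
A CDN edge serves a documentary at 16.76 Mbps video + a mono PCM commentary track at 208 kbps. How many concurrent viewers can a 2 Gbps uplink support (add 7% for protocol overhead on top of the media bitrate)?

Audio: 208 kbps = 0.208 Mbps.
Per-viewer media rate: 16.968 Mbps.
On the wire with 7% overhead: 18.156 Mbps.
2 Gbps = 2,000 Mbps; 2,000 / 18.156 = 110.16 → 110 viewers.

110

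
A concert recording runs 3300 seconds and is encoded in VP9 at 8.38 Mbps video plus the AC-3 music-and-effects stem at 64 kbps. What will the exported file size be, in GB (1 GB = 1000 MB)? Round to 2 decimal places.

Audio: 64 kbps = 0.064 Mbps.
Total bitrate: 8.38 + 0.064 = 8.444 Mbps.
Stream data: 8.444 Mbps × 3300 s = 27865.2 Mb.
27,865 Mb ÷ 8 = 3,483 MB → 3.483 GB.

3.48 GB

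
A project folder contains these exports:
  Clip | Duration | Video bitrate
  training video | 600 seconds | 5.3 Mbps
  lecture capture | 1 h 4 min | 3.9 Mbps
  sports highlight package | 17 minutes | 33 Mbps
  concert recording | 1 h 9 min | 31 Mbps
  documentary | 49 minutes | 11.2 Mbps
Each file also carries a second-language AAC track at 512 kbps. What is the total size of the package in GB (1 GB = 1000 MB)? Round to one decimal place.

Audio: 512 kbps = 0.512 Mbps.
training video: 5.812 Mbps × 600 s = 3487.2 Mb
lecture capture: 4.412 Mbps × 3840 s = 16942.1 Mb
sports highlight package: 33.512 Mbps × 1020 s = 34182.2 Mb
concert recording: 31.512 Mbps × 4140 s = 130459.7 Mb
documentary: 11.712 Mbps × 2940 s = 34433.3 Mb
Total: 219504.5 Mb = 27438.1 MB.
= 27.44 GB.

27.4 GB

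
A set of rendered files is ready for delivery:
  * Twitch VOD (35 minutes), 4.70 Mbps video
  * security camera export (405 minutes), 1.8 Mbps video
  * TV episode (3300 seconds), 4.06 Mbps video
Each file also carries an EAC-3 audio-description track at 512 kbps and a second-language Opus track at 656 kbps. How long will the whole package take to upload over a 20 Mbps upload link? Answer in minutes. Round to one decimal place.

Audio total: 512 + 656 = 1168 kbps = 1.168 Mbps.
Twitch VOD: 5.868 Mbps × 2100 s = 12322.8 Mb
security camera export: 2.968 Mbps × 24300 s = 72122.4 Mb
TV episode: 5.228 Mbps × 3300 s = 17252.4 Mb
Total: 101697.6 Mb = 12712.2 MB.
At 20 Mbps: 101697.6 / 20 = 5085 s ≈ 84.7 minutes.

84.7 minutes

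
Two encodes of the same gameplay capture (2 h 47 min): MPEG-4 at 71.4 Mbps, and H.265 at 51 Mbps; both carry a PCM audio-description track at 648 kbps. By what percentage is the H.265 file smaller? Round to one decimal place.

28.3%

2 h 47 min = 167 min = 10020 s
Audio: 648 kbps = 0.648 Mbps.
MPEG-4: 72.048 Mbps × 10020 s = 721921.0 Mb = 84.043 GiB.
H.265: 51.648 Mbps × 10020 s = 517513.0 Mb = 60.246 GiB.
Reduction: (1 − 60.246/84.043) × 100 = 28.31%.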